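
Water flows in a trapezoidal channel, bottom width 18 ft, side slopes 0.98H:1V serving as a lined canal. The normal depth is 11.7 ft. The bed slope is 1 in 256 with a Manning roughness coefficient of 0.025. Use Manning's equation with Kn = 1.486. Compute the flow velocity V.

V = 13.3 ft/s

With bottom width b = 18 ft and side slope z = 0.98: A = (b + zy)y = (18 + 0.98×11.7)×11.7 = 344.8 ft²; P = b + 2y√(1+z²) = 18 + 2×11.7×1.4 = 50.76 ft.
Hydraulic radius R = A/P = 344.8/50.76 = 6.791 ft.
From Manning's equation, V = (1.486/n) R^(2/3) S^(1/2) = (1.486/0.025) × 6.791^(2/3) × 0.003906^(1/2) = 13.3 ft/s.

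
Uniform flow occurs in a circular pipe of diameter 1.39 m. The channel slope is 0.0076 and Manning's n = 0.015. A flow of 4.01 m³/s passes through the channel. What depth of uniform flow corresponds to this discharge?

y_n = 1.05 m

Manning's equation rearranged: A R^(2/3) = nQ / (1·√S) = 0.015 × 4.01 / (√0.0076) = 0.69.
At y = 0.758 m: A R^(2/3) = 0.4333 — low.
At y = 1.27 m: A R^(2/3) = 0.8036 — high.
At y = 1.05 m: A R^(2/3) = 0.6896 — ≈ 0.69.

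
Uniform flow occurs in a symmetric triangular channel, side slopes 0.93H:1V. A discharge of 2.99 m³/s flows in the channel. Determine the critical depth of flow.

y_c = 1.16 m

At critical depth, Q² T / (g A³) = 1, i.e. A³/T = Q²/g = 2.99²/9.81 = 0.9113.
Try y = 1.33 m: A³/T = 1.8 — too large.
Try y = 1.16 m: A³/T = 0.9083 — matches.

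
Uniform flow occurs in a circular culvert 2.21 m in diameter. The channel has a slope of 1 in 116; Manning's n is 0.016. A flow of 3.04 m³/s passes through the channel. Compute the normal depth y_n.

Manning's equation rearranged: A R^(2/3) = nQ / (1·√S) = 0.016 × 3.04 / (√0.008621) = 0.5239.
Try y = 0.574 m: A R^(2/3) = 0.3816 — low.
Try y = 0.675 m: A R^(2/3) = 0.5236 — matches.

y_n = 0.675 m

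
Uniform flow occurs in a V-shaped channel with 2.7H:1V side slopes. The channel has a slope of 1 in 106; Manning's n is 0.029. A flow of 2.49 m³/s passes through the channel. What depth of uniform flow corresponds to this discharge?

y_n = 0.745 m

Manning's equation rearranged: A R^(2/3) = nQ / (1·√S) = 0.029 × 2.49 / (√0.009434) = 0.7434.
Trying y = 0.615 m: A R^(2/3) = 0.4457 — short.
Trying y = 0.819 m: A R^(2/3) = 0.9568 — over.
Trying y = 0.745 m: A R^(2/3) = 0.7433 — close enough.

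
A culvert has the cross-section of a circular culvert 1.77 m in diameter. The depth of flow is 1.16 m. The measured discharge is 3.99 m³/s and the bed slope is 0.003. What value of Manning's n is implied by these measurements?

For a circular section of diameter D = 1.77 m at depth y = 1.16 m, the central angle is θ = 2 arccos(1 − 2y/D) = 3.774 rad. Then A = (D²/8)(θ − sin θ) = 1.709 m² and P = Dθ/2 = 3.34 m.
Hydraulic radius R = A/P = 1.709/3.34 = 0.5118 m.
Rearranging Manning's equation: n = (1/Q) A R^(2/3) S^(1/2) = (1/3.99) × 1.709 × 0.5118^(2/3) × √0.003 = 0.015.

n = 0.015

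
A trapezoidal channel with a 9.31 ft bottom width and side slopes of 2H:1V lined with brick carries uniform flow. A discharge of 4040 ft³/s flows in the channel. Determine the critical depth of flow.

y_c = 9.98 ft

At critical depth, Q² T / (g A³) = 1, i.e. A³/T = Q²/g = 4040²/32.2 = 506900.
Trying y = 11.7 ft: A³/T = 999000 — high.
Trying y = 8.92 ft: A³/T = 315700 — low.
Trying y = 9.98 ft: A³/T = 506300 — close enough.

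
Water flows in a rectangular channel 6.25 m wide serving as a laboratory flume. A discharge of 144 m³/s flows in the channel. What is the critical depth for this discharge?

y_c = 3.78 m

For a rectangular channel, critical depth y_c = (q²/g)^(1/3) where q = Q/b = 144/6.25 = 23.04 m²/s.
So y_c = (23.04²/9.81)^(1/3) = 3.78 m.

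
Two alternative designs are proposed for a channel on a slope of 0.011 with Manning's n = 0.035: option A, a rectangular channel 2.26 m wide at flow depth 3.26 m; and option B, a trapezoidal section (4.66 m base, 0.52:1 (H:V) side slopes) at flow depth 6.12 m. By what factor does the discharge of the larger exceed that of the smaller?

13.8

Channel A: Flow area A = b·y = 2.26 × 3.26 = 7.368 m². Wetted perimeter P = b + 2y = 2.26 + 2×3.26 = 8.78 m. Hydraulic radius R = A/P = 7.368/8.78 = 0.8391 m. Q_A = (1/0.035)·7.368·0.8391^(2/3)·√0.011 = 19.64 m³/s.
Channel B: With bottom width b = 4.66 m and side slope z = 0.52: A = (b + zy)y = (4.66 + 0.52×6.12)×6.12 = 48 m²; P = b + 2y√(1+z²) = 4.66 + 2×6.12×1.127 = 18.46 m. Hydraulic radius R = A/P = 48/18.46 = 2.601 m. Q_B = (1/0.035)·48·2.601^(2/3)·√0.011 = 272 m³/s.
The larger discharge is 272 m³/s and the smaller is 19.64 m³/s; the ratio is 13.8.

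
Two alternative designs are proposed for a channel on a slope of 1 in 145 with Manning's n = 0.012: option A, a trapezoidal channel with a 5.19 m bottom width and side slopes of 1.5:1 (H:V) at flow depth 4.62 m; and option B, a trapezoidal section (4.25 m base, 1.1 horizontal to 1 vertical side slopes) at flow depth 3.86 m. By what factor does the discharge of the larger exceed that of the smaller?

Channel A: With bottom width b = 5.19 m and side slope z = 1.5: A = (b + zy)y = (5.19 + 1.5×4.62)×4.62 = 55.99 m²; P = b + 2y√(1+z²) = 5.19 + 2×4.62×1.803 = 21.85 m. Hydraulic radius R = A/P = 55.99/21.85 = 2.563 m. Q_A = (1/0.012)·55.99·2.563^(2/3)·√0.006897 = 725.7 m³/s.
Channel B: With bottom width b = 4.25 m and side slope z = 1.1: A = (b + zy)y = (4.25 + 1.1×3.86)×3.86 = 32.79 m²; P = b + 2y√(1+z²) = 4.25 + 2×3.86×1.487 = 15.73 m. Hydraulic radius R = A/P = 32.79/15.73 = 2.085 m. Q_B = (1/0.012)·32.79·2.085^(2/3)·√0.006897 = 370.4 m³/s.
The larger discharge is 725.7 m³/s and the smaller is 370.4 m³/s; the ratio is 1.96.

1.96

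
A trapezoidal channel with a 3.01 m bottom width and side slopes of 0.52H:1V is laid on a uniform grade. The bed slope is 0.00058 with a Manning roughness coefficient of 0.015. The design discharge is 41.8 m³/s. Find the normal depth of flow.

y_n = 3.78 m

Manning's equation rearranged: A R^(2/3) = nQ / (1·√S) = 0.015 × 41.8 / (√0.00058) = 26.03.
Trying y = 4.59 m: A R^(2/3) = 37.39 — high.
Trying y = 3.14 m: A R^(2/3) = 18.63 — low.
Trying y = 3.78 m: A R^(2/3) = 26.06 — ≈ 26.03.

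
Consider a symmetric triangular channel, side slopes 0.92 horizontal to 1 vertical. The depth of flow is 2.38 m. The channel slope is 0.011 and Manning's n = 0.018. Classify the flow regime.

For a triangular section with side slope z = 0.92: A = zy² = 0.92×2.38² = 5.211 m²; P = 2y√(1+z²) = 2×2.38×1.359 = 6.468 m.
Hydraulic radius R = A/P = 5.211/6.468 = 0.8057 m.
V = (1/n) R^(2/3) √S = (1/0.018) × 0.8057^(2/3) × √0.011 = 5.045 m/s. Hydraulic depth D_h = A/T = 5.211/4.379 = 1.19 m.
Froude number Fr = V/√(g·D_h) = 5.045/√(9.81×1.19) = 1.48, which is greater than 1, so the flow is supercritical.

supercritical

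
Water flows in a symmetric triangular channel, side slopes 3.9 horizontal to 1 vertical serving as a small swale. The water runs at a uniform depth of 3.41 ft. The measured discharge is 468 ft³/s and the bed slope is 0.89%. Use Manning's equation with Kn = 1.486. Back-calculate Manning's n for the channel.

n = 0.019

For a triangular section with side slope z = 3.9: A = zy² = 3.9×3.41² = 45.35 ft²; P = 2y√(1+z²) = 2×3.41×4.026 = 27.46 ft.
Hydraulic radius R = A/P = 45.35/27.46 = 1.652 ft.
Rearranging Manning's equation: n = (1.486/Q) A R^(2/3) S^(1/2) = (1.486/468) × 45.35 × 1.652^(2/3) × √0.0089 = 0.019.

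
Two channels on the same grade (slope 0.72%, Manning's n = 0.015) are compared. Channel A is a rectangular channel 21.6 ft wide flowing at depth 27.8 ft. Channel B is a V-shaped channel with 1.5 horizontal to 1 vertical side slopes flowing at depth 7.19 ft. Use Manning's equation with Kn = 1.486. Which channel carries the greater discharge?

channel A

Channel A: Flow area A = b·y = 21.6 × 27.8 = 600.5 ft². Wetted perimeter P = b + 2y = 21.6 + 2×27.8 = 77.2 ft. Hydraulic radius R = A/P = 600.5/77.2 = 7.778 ft. Q_A = (1.486/0.015)·600.5·7.778^(2/3)·√0.0072 = 19820 ft³/s.
Channel B: For a triangular section with side slope z = 1.5: A = zy² = 1.5×7.19² = 77.54 ft²; P = 2y√(1+z²) = 2×7.19×1.803 = 25.92 ft. Hydraulic radius R = A/P = 77.54/25.92 = 2.991 ft. Q_B = (1.486/0.015)·77.54·2.991^(2/3)·√0.0072 = 1353 ft³/s.
Q_A = 19820 ft³/s vs Q_B = 1353 ft³/s, so channel A carries more.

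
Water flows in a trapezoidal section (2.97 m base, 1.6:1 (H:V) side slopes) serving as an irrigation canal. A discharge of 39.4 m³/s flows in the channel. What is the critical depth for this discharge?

y_c = 1.88 m

At critical depth, Q² T / (g A³) = 1, i.e. A³/T = Q²/g = 39.4²/9.81 = 158.2.
Trying y = 2.34 m: A³/T = 370.8 — over.
Trying y = 1.52 m: A³/T = 70.67 — short.
Trying y = 1.88 m: A³/T = 158 — ≈ 158.2.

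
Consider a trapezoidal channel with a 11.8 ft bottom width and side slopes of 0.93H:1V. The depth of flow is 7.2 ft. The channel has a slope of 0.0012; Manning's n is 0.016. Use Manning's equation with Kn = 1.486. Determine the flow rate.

With bottom width b = 11.8 ft and side slope z = 0.93: A = (b + zy)y = (11.8 + 0.93×7.2)×7.2 = 133.2 ft²; P = b + 2y√(1+z²) = 11.8 + 2×7.2×1.366 = 31.46 ft.
Hydraulic radius R = A/P = 133.2/31.46 = 4.232 ft.
Manning's equation: Q = (1.486/n) A R^(2/3) S^(1/2) = (1.486/0.016) × 133.2 × 4.232^(2/3) × 0.0012^(1/2) = 1120 ft³/s.

Q = 1120 ft³/s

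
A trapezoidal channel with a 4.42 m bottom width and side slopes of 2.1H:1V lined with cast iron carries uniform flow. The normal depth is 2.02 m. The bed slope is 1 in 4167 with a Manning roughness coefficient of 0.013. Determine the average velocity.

With bottom width b = 4.42 m and side slope z = 2.1: A = (b + zy)y = (4.42 + 2.1×2.02)×2.02 = 17.5 m²; P = b + 2y√(1+z²) = 4.42 + 2×2.02×2.326 = 13.82 m.
Hydraulic radius R = A/P = 17.5/13.82 = 1.266 m.
From Manning's equation, V = (1/n) R^(2/3) S^(1/2) = (1/0.013) × 1.266^(2/3) × 0.00024^(1/2) = 1.39 m/s.

V = 1.39 m/s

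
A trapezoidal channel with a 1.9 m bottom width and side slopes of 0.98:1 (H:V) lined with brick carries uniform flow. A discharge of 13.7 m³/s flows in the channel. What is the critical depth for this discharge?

y_c = 1.37 m

At critical depth, Q² T / (g A³) = 1, i.e. A³/T = Q²/g = 13.7²/9.81 = 19.13.
Trying y = 1.63 m: A³/T = 36.36 — over.
Trying y = 0.964 m: A³/T = 5.442 — short.
Trying y = 1.37 m: A³/T = 19.12 — ≈ 19.13.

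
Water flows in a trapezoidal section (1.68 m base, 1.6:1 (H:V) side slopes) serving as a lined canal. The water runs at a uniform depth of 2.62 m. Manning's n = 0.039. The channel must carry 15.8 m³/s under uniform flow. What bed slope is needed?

With bottom width b = 1.68 m and side slope z = 1.6: A = (b + zy)y = (1.68 + 1.6×2.62)×2.62 = 15.38 m²; P = b + 2y√(1+z²) = 1.68 + 2×2.62×1.887 = 11.57 m.
Hydraulic radius R = A/P = 15.38/11.57 = 1.33 m.
From Manning's equation, S = [nQ / (1 A R^(2/3))]² = [0.039 × 15.8 / (1 × 15.38 × 1.33^(2/3))]² = 0.0011.

S = 0.0011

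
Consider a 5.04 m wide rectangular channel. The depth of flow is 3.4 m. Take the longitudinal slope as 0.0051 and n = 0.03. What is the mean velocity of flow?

V = 3.05 m/s

Flow area A = b·y = 5.04 × 3.4 = 17.14 m². Wetted perimeter P = b + 2y = 5.04 + 2×3.4 = 11.84 m.
Hydraulic radius R = A/P = 17.14/11.84 = 1.447 m.
From Manning's equation, V = (1/n) R^(2/3) S^(1/2) = (1/0.03) × 1.447^(2/3) × 0.0051^(1/2) = 3.05 m/s.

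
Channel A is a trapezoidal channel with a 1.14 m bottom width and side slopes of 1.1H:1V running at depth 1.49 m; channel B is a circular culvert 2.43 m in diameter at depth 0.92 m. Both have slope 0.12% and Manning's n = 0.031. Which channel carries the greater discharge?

Channel A: With bottom width b = 1.14 m and side slope z = 1.1: A = (b + zy)y = (1.14 + 1.1×1.49)×1.49 = 4.141 m²; P = b + 2y√(1+z²) = 1.14 + 2×1.49×1.487 = 5.57 m. Hydraulic radius R = A/P = 4.141/5.57 = 0.7434 m. Q_A = (1/0.031)·4.141·0.7434^(2/3)·√0.0012 = 3.797 m³/s.
Channel B: For a circular section of diameter D = 2.43 m at depth y = 0.92 m, the central angle is θ = 2 arccos(1 − 2y/D) = 2.651 rad. Then A = (D²/8)(θ − sin θ) = 1.609 m² and P = Dθ/2 = 3.221 m. Hydraulic radius R = A/P = 1.609/3.221 = 0.4996 m. Q_B = (1/0.031)·1.609·0.4996^(2/3)·√0.0012 = 1.132 m³/s.
Q_A = 3.797 m³/s vs Q_B = 1.132 m³/s, so channel A carries more.

channel A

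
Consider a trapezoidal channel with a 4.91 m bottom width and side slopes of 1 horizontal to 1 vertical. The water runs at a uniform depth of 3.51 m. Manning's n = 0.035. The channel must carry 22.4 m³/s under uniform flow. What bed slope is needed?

S = 0.000281

With bottom width b = 4.91 m and side slope z = 1: A = (b + zy)y = (4.91 + 1×3.51)×3.51 = 29.55 m²; P = b + 2y√(1+z²) = 4.91 + 2×3.51×1.414 = 14.84 m.
Hydraulic radius R = A/P = 29.55/14.84 = 1.992 m.
From Manning's equation, S = [nQ / (1 A R^(2/3))]² = [0.035 × 22.4 / (1 × 29.55 × 1.992^(2/3))]² = 0.000281.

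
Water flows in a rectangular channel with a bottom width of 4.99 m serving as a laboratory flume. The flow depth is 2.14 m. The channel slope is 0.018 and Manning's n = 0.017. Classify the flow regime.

supercritical

Flow area A = b·y = 4.99 × 2.14 = 10.68 m². Wetted perimeter P = b + 2y = 4.99 + 2×2.14 = 9.27 m.
Hydraulic radius R = A/P = 10.68/9.27 = 1.152 m.
V = (1/n) R^(2/3) √S = (1/0.017) × 1.152^(2/3) × √0.018 = 8.672 m/s. Hydraulic depth D_h = A/T = 10.68/4.99 = 2.14 m.
Froude number Fr = V/√(g·D_h) = 8.672/√(9.81×2.14) = 1.89, which is greater than 1, so the flow is supercritical.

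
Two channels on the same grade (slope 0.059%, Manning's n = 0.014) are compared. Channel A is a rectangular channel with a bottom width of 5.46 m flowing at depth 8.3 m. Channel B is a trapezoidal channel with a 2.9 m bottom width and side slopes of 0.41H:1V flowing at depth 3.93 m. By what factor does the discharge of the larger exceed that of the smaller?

3.08

Channel A: Flow area A = b·y = 5.46 × 8.3 = 45.32 m². Wetted perimeter P = b + 2y = 5.46 + 2×8.3 = 22.06 m. Hydraulic radius R = A/P = 45.32/22.06 = 2.054 m. Q_A = (1/0.014)·45.32·2.054^(2/3)·√0.00059 = 127.1 m³/s.
Channel B: With bottom width b = 2.9 m and side slope z = 0.41: A = (b + zy)y = (2.9 + 0.41×3.93)×3.93 = 17.73 m²; P = b + 2y√(1+z²) = 2.9 + 2×3.93×1.081 = 11.39 m. Hydraulic radius R = A/P = 17.73/11.39 = 1.556 m. Q_B = (1/0.014)·17.73·1.556^(2/3)·√0.00059 = 41.3 m³/s.
The larger discharge is 127.1 m³/s and the smaller is 41.3 m³/s; the ratio is 3.08.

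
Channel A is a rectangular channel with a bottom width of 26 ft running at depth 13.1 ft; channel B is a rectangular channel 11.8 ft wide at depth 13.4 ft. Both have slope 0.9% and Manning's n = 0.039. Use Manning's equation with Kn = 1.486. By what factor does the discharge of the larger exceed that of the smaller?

2.94

Channel A: Flow area A = b·y = 26 × 13.1 = 340.6 ft². Wetted perimeter P = b + 2y = 26 + 2×13.1 = 52.2 ft. Hydraulic radius R = A/P = 340.6/52.2 = 6.525 ft. Q_A = (1.486/0.039)·340.6·6.525^(2/3)·√0.009 = 4299 ft³/s.
Channel B: Flow area A = b·y = 11.8 × 13.4 = 158.1 ft². Wetted perimeter P = b + 2y = 11.8 + 2×13.4 = 38.6 ft. Hydraulic radius R = A/P = 158.1/38.6 = 4.096 ft. Q_B = (1.486/0.039)·158.1·4.096^(2/3)·√0.009 = 1463 ft³/s.
The larger discharge is 4299 ft³/s and the smaller is 1463 ft³/s; the ratio is 2.94.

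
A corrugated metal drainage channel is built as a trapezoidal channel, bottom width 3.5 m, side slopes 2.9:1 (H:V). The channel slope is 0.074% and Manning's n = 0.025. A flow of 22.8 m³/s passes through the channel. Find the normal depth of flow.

y_n = 2.01 m

Manning's equation rearranged: A R^(2/3) = nQ / (1·√S) = 0.025 × 22.8 / (√0.00074) = 20.95.
At y = 2.33 m: A R^(2/3) = 29.09 — over.
At y = 1.71 m: A R^(2/3) = 14.79 — short.
At y = 2.01 m: A R^(2/3) = 20.99 — close enough.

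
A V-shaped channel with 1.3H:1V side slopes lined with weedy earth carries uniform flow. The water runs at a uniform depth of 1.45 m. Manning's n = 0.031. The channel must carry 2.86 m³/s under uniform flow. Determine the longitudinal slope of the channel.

For a triangular section with side slope z = 1.3: A = zy² = 1.3×1.45² = 2.733 m²; P = 2y√(1+z²) = 2×1.45×1.64 = 4.756 m.
Hydraulic radius R = A/P = 2.733/4.756 = 0.5747 m.
From Manning's equation, S = [nQ / (1 A R^(2/3))]² = [0.031 × 2.86 / (1 × 2.733 × 0.5747^(2/3))]² = 0.0022.

S = 0.0022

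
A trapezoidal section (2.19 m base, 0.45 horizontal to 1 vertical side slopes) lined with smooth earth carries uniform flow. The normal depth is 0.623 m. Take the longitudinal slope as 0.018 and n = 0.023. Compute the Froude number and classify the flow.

With bottom width b = 2.19 m and side slope z = 0.45: A = (b + zy)y = (2.19 + 0.45×0.623)×0.623 = 1.539 m²; P = b + 2y√(1+z²) = 2.19 + 2×0.623×1.097 = 3.556 m.
Hydraulic radius R = A/P = 1.539/3.556 = 0.4328 m.
V = (1/n) R^(2/3) √S = (1/0.023) × 0.4328^(2/3) × √0.018 = 3.337 m/s. Hydraulic depth D_h = A/T = 1.539/2.751 = 0.5595 m.
Froude number Fr = V/√(g·D_h) = 3.337/√(9.81×0.5595) = 1.42, which is greater than 1, so the flow is supercritical.

supercritical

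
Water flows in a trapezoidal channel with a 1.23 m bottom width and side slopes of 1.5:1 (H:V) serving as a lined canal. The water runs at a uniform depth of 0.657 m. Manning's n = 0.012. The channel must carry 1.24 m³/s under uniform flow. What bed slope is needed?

S = 0.000349

With bottom width b = 1.23 m and side slope z = 1.5: A = (b + zy)y = (1.23 + 1.5×0.657)×0.657 = 1.456 m²; P = b + 2y√(1+z²) = 1.23 + 2×0.657×1.803 = 3.599 m.
Hydraulic radius R = A/P = 1.456/3.599 = 0.4045 m.
From Manning's equation, S = [nQ / (1 A R^(2/3))]² = [0.012 × 1.24 / (1 × 1.456 × 0.4045^(2/3))]² = 0.000349.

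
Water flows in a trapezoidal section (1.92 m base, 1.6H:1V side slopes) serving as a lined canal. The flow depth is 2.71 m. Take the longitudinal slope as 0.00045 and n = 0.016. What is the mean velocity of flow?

V = 1.66 m/s

With bottom width b = 1.92 m and side slope z = 1.6: A = (b + zy)y = (1.92 + 1.6×2.71)×2.71 = 16.95 m²; P = b + 2y√(1+z²) = 1.92 + 2×2.71×1.887 = 12.15 m.
Hydraulic radius R = A/P = 16.95/12.15 = 1.396 m.
From Manning's equation, V = (1/n) R^(2/3) S^(1/2) = (1/0.016) × 1.396^(2/3) × 0.00045^(1/2) = 1.66 m/s.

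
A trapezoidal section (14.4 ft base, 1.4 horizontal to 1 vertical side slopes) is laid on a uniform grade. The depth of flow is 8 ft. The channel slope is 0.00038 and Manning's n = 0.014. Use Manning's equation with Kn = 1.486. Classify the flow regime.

With bottom width b = 14.4 ft and side slope z = 1.4: A = (b + zy)y = (14.4 + 1.4×8)×8 = 204.8 ft²; P = b + 2y√(1+z²) = 14.4 + 2×8×1.72 = 41.93 ft.
Hydraulic radius R = A/P = 204.8/41.93 = 4.885 ft.
V = (1.486/n) R^(2/3) √S = (1.486/0.014) × 4.885^(2/3) × √0.00038 = 5.957 ft/s. Hydraulic depth D_h = A/T = 204.8/36.8 = 5.565 ft.
Froude number Fr = V/√(g·D_h) = 5.957/√(32.2×5.565) = 0.445, which is less than 1, so the flow is subcritical.

subcritical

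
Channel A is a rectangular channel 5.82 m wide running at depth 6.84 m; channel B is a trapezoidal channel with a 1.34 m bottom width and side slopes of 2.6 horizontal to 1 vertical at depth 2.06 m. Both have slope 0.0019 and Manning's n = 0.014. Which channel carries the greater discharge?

Channel A: Flow area A = b·y = 5.82 × 6.84 = 39.81 m². Wetted perimeter P = b + 2y = 5.82 + 2×6.84 = 19.5 m. Hydraulic radius R = A/P = 39.81/19.5 = 2.041 m. Q_A = (1/0.014)·39.81·2.041^(2/3)·√0.0019 = 199.5 m³/s.
Channel B: With bottom width b = 1.34 m and side slope z = 2.6: A = (b + zy)y = (1.34 + 2.6×2.06)×2.06 = 13.79 m²; P = b + 2y√(1+z²) = 1.34 + 2×2.06×2.786 = 12.82 m. Hydraulic radius R = A/P = 13.79/12.82 = 1.076 m. Q_B = (1/0.014)·13.79·1.076^(2/3)·√0.0019 = 45.1 m³/s.
Q_A = 199.5 m³/s vs Q_B = 45.1 m³/s, so channel A carries more.

channel A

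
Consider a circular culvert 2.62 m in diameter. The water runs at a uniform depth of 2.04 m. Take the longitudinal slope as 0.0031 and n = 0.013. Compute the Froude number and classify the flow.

subcritical

For a circular section of diameter D = 2.62 m at depth y = 2.04 m, the central angle is θ = 2 arccos(1 − 2y/D) = 4.324 rad. Then A = (D²/8)(θ − sin θ) = 4.504 m² and P = Dθ/2 = 5.664 m.
Hydraulic radius R = A/P = 4.504/5.664 = 0.7952 m.
V = (1/n) R^(2/3) √S = (1/0.013) × 0.7952^(2/3) × √0.0031 = 3.676 m/s. Hydraulic depth D_h = A/T = 4.504/2.175 = 2.07 m.
Froude number Fr = V/√(g·D_h) = 3.676/√(9.81×2.07) = 0.816, which is less than 1, so the flow is subcritical.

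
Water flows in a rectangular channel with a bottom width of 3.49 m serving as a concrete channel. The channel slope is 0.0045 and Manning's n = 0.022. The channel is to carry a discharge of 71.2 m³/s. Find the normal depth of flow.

Manning's equation rearranged: A R^(2/3) = nQ / (1·√S) = 0.022 × 71.2 / (√0.0045) = 23.35.
At y = 3.84 m: A R^(2/3) = 15.13 — too small.
At y = 5.54 m: A R^(2/3) = 23.35 — ≈ 23.35.

y_n = 5.54 m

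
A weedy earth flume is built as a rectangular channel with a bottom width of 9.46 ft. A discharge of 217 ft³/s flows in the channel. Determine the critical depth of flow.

For a rectangular channel, critical depth y_c = (q²/g)^(1/3) where q = Q/b = 217/9.46 = 22.94 ft²/s.
So y_c = (22.94²/32.2)^(1/3) = 2.54 ft.

y_c = 2.54 ft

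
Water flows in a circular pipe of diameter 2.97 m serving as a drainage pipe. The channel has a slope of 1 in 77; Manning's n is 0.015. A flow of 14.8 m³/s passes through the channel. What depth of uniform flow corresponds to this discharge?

y_n = 1.2 m

Manning's equation rearranged: A R^(2/3) = nQ / (1·√S) = 0.015 × 14.8 / (√0.01299) = 1.948.
At y = 0.844 m: A R^(2/3) = 1.001 — short.
At y = 1.37 m: A R^(2/3) = 2.472 — over.
At y = 1.2 m: A R^(2/3) = 1.95 — close enough.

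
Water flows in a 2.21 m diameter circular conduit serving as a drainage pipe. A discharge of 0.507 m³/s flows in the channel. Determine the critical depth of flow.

y_c = 0.321 m

At critical depth, Q² T / (g A³) = 1, i.e. A³/T = Q²/g = 0.507²/9.81 = 0.0262.
Trying y = 0.387 m: A³/T = 0.05471 — over.
Trying y = 0.265 m: A³/T = 0.0123 — short.
Trying y = 0.321 m: A³/T = 0.02622 — close enough.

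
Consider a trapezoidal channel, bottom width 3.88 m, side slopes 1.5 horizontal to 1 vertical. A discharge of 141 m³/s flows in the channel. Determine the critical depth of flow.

y_c = 3.4 m

At critical depth, Q² T / (g A³) = 1, i.e. A³/T = Q²/g = 141²/9.81 = 2027.
Try y = 2.63 m: A³/T = 740.5 — too small.
Try y = 3.98 m: A³/T = 3808 — too large.
Try y = 3.4 m: A³/T = 2021 — matches.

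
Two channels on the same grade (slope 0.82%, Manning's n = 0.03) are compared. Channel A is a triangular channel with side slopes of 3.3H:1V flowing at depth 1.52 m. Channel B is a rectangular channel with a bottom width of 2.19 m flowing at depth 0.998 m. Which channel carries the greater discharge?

Channel A: For a triangular section with side slope z = 3.3: A = zy² = 3.3×1.52² = 7.624 m²; P = 2y√(1+z²) = 2×1.52×3.448 = 10.48 m. Hydraulic radius R = A/P = 7.624/10.48 = 0.7273 m. Q_A = (1/0.03)·7.624·0.7273^(2/3)·√0.0082 = 18.61 m³/s.
Channel B: Flow area A = b·y = 2.19 × 0.998 = 2.186 m². Wetted perimeter P = b + 2y = 2.19 + 2×0.998 = 4.186 m. Hydraulic radius R = A/P = 2.186/4.186 = 0.5221 m. Q_B = (1/0.03)·2.186·0.5221^(2/3)·√0.0082 = 4.278 m³/s.
Q_A = 18.61 m³/s vs Q_B = 4.278 m³/s, so channel A carries more.

channel A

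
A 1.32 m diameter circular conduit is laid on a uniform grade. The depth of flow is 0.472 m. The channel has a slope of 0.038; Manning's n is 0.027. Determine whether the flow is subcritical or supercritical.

For a circular section of diameter D = 1.32 m at depth y = 0.472 m, the central angle is θ = 2 arccos(1 − 2y/D) = 2.564 rad. Then A = (D²/8)(θ − sin θ) = 0.4395 m² and P = Dθ/2 = 1.692 m.
Hydraulic radius R = A/P = 0.4395/1.692 = 0.2597 m.
V = (1/n) R^(2/3) √S = (1/0.027) × 0.2597^(2/3) × √0.038 = 2.939 m/s. Hydraulic depth D_h = A/T = 0.4395/1.265 = 0.3473 m.
Froude number Fr = V/√(g·D_h) = 2.939/√(9.81×0.3473) = 1.59, which is greater than 1, so the flow is supercritical.

supercritical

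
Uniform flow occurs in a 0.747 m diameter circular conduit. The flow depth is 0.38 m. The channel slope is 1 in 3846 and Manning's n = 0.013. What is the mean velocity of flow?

For a circular section of diameter D = 0.747 m at depth y = 0.38 m, the central angle is θ = 2 arccos(1 − 2y/D) = 3.176 rad. Then A = (D²/8)(θ − sin θ) = 0.224 m² and P = Dθ/2 = 1.186 m.
Hydraulic radius R = A/P = 0.224/1.186 = 0.1888 m.
From Manning's equation, V = (1/n) R^(2/3) S^(1/2) = (1/0.013) × 0.1888^(2/3) × 0.00026^(1/2) = 0.408 m/s.

V = 0.408 m/s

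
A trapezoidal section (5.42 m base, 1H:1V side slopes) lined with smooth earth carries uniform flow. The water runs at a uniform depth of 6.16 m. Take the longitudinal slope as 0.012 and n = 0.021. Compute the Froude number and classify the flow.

supercritical

With bottom width b = 5.42 m and side slope z = 1: A = (b + zy)y = (5.42 + 1×6.16)×6.16 = 71.33 m²; P = b + 2y√(1+z²) = 5.42 + 2×6.16×1.414 = 22.84 m.
Hydraulic radius R = A/P = 71.33/22.84 = 3.123 m.
V = (1/n) R^(2/3) √S = (1/0.021) × 3.123^(2/3) × √0.012 = 11.14 m/s. Hydraulic depth D_h = A/T = 71.33/17.74 = 4.021 m.
Froude number Fr = V/√(g·D_h) = 11.14/√(9.81×4.021) = 1.77, which is greater than 1, so the flow is supercritical.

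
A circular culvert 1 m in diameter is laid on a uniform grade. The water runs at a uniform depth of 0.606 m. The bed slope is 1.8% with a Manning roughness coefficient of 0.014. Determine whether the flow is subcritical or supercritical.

supercritical

For a circular section of diameter D = 1 m at depth y = 0.606 m, the central angle is θ = 2 arccos(1 − 2y/D) = 3.569 rad. Then A = (D²/8)(θ − sin θ) = 0.4979 m² and P = Dθ/2 = 1.784 m.
Hydraulic radius R = A/P = 0.4979/1.784 = 0.279 m.
V = (1/n) R^(2/3) √S = (1/0.014) × 0.279^(2/3) × √0.018 = 4.092 m/s. Hydraulic depth D_h = A/T = 0.4979/0.9773 = 0.5095 m.
Froude number Fr = V/√(g·D_h) = 4.092/√(9.81×0.5095) = 1.83, which is greater than 1, so the flow is supercritical.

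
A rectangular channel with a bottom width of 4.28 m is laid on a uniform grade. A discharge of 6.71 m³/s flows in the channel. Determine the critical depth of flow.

y_c = 0.63 m

For a rectangular channel, critical depth y_c = (q²/g)^(1/3) where q = Q/b = 6.71/4.28 = 1.568 m²/s.
So y_c = (1.568²/9.81)^(1/3) = 0.63 m.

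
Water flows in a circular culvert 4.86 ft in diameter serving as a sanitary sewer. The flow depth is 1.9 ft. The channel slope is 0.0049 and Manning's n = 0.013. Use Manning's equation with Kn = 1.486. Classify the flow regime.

For a circular section of diameter D = 4.86 ft at depth y = 1.9 ft, the central angle is θ = 2 arccos(1 − 2y/D) = 2.702 rad. Then A = (D²/8)(θ − sin θ) = 6.72 ft² and P = Dθ/2 = 6.565 ft.
Hydraulic radius R = A/P = 6.72/6.565 = 1.024 ft.
V = (1.486/n) R^(2/3) √S = (1.486/0.013) × 1.024^(2/3) × √0.0049 = 8.127 ft/s. Hydraulic depth D_h = A/T = 6.72/4.743 = 1.417 ft.
Froude number Fr = V/√(g·D_h) = 8.127/√(32.2×1.417) = 1.2, which is greater than 1, so the flow is supercritical.

supercritical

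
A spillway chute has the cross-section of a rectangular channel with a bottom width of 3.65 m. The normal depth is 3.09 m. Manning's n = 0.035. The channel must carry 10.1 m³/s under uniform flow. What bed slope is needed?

Flow area A = b·y = 3.65 × 3.09 = 11.28 m². Wetted perimeter P = b + 2y = 3.65 + 2×3.09 = 9.83 m.
Hydraulic radius R = A/P = 11.28/9.83 = 1.147 m.
From Manning's equation, S = [nQ / (1 A R^(2/3))]² = [0.035 × 10.1 / (1 × 11.28 × 1.147^(2/3))]² = 0.000818.

S = 0.000818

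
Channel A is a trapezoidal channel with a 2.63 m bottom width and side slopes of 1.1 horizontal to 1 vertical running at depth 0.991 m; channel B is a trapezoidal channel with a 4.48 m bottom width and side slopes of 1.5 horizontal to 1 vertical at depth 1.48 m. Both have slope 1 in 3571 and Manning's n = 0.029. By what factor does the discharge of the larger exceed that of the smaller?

Channel A: With bottom width b = 2.63 m and side slope z = 1.1: A = (b + zy)y = (2.63 + 1.1×0.991)×0.991 = 3.687 m²; P = b + 2y√(1+z²) = 2.63 + 2×0.991×1.487 = 5.576 m. Hydraulic radius R = A/P = 3.687/5.576 = 0.6611 m. Q_A = (1/0.029)·3.687·0.6611^(2/3)·√0.00028 = 1.614 m³/s.
Channel B: With bottom width b = 4.48 m and side slope z = 1.5: A = (b + zy)y = (4.48 + 1.5×1.48)×1.48 = 9.916 m²; P = b + 2y√(1+z²) = 4.48 + 2×1.48×1.803 = 9.816 m. Hydraulic radius R = A/P = 9.916/9.816 = 1.01 m. Q_B = (1/0.029)·9.916·1.01^(2/3)·√0.00028 = 5.761 m³/s.
The larger discharge is 5.761 m³/s and the smaller is 1.614 m³/s; the ratio is 3.57.

3.57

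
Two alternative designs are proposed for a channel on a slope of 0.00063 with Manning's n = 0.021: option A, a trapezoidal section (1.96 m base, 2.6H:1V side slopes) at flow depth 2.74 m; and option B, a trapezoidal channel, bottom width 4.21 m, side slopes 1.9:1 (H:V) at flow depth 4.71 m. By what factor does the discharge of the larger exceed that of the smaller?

3.62

Channel A: With bottom width b = 1.96 m and side slope z = 2.6: A = (b + zy)y = (1.96 + 2.6×2.74)×2.74 = 24.89 m²; P = b + 2y√(1+z²) = 1.96 + 2×2.74×2.786 = 17.23 m. Hydraulic radius R = A/P = 24.89/17.23 = 1.445 m. Q_A = (1/0.021)·24.89·1.445^(2/3)·√0.00063 = 38.02 m³/s.
Channel B: With bottom width b = 4.21 m and side slope z = 1.9: A = (b + zy)y = (4.21 + 1.9×4.71)×4.71 = 61.98 m²; P = b + 2y√(1+z²) = 4.21 + 2×4.71×2.147 = 24.44 m. Hydraulic radius R = A/P = 61.98/24.44 = 2.536 m. Q_B = (1/0.021)·61.98·2.536^(2/3)·√0.00063 = 137.8 m³/s.
The larger discharge is 137.8 m³/s and the smaller is 38.02 m³/s; the ratio is 3.62.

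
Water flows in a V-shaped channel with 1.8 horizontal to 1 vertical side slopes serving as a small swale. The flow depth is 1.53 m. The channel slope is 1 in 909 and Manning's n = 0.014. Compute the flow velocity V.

V = 1.81 m/s

For a triangular section with side slope z = 1.8: A = zy² = 1.8×1.53² = 4.214 m²; P = 2y√(1+z²) = 2×1.53×2.059 = 6.301 m.
Hydraulic radius R = A/P = 4.214/6.301 = 0.6687 m.
From Manning's equation, V = (1/n) R^(2/3) S^(1/2) = (1/0.014) × 0.6687^(2/3) × 0.0011^(1/2) = 1.81 m/s.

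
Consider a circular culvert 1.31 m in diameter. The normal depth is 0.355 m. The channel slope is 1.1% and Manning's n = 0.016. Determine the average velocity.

For a circular section of diameter D = 1.31 m at depth y = 0.355 m, the central angle is θ = 2 arccos(1 − 2y/D) = 2.19 rad. Then A = (D²/8)(θ − sin θ) = 0.2951 m² and P = Dθ/2 = 1.434 m.
Hydraulic radius R = A/P = 0.2951/1.434 = 0.2057 m.
From Manning's equation, V = (1/n) R^(2/3) S^(1/2) = (1/0.016) × 0.2057^(2/3) × 0.011^(1/2) = 2.28 m/s.

V = 2.28 m/s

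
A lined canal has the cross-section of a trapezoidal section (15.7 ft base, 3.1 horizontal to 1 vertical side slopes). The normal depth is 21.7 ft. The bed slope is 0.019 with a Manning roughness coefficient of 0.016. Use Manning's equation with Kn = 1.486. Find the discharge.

With bottom width b = 15.7 ft and side slope z = 3.1: A = (b + zy)y = (15.7 + 3.1×21.7)×21.7 = 1800 ft²; P = b + 2y√(1+z²) = 15.7 + 2×21.7×3.257 = 157.1 ft.
Hydraulic radius R = A/P = 1800/157.1 = 11.46 ft.
Manning's equation: Q = (1.486/n) A R^(2/3) S^(1/2) = (1.486/0.016) × 1800 × 11.46^(2/3) × 0.019^(1/2) = 117000 ft³/s.

Q = 117000 ft³/s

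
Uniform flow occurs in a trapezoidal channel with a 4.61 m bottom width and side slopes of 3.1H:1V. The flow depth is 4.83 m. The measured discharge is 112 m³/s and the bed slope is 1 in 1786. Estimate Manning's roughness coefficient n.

n = 0.038

With bottom width b = 4.61 m and side slope z = 3.1: A = (b + zy)y = (4.61 + 3.1×4.83)×4.83 = 94.59 m²; P = b + 2y√(1+z²) = 4.61 + 2×4.83×3.257 = 36.08 m.
Hydraulic radius R = A/P = 94.59/36.08 = 2.622 m.
Rearranging Manning's equation: n = (1/Q) A R^(2/3) S^(1/2) = (1/112) × 94.59 × 2.622^(2/3) × √0.0005599 = 0.038.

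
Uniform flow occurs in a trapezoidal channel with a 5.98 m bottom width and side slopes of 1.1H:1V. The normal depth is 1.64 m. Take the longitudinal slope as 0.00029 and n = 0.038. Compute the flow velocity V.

With bottom width b = 5.98 m and side slope z = 1.1: A = (b + zy)y = (5.98 + 1.1×1.64)×1.64 = 12.77 m²; P = b + 2y√(1+z²) = 5.98 + 2×1.64×1.487 = 10.86 m.
Hydraulic radius R = A/P = 12.77/10.86 = 1.176 m.
From Manning's equation, V = (1/n) R^(2/3) S^(1/2) = (1/0.038) × 1.176^(2/3) × 0.00029^(1/2) = 0.499 m/s.

V = 0.499 m/s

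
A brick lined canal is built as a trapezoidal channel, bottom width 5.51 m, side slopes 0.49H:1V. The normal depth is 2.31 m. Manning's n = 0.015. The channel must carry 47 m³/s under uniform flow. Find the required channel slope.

With bottom width b = 5.51 m and side slope z = 0.49: A = (b + zy)y = (5.51 + 0.49×2.31)×2.31 = 15.34 m²; P = b + 2y√(1+z²) = 5.51 + 2×2.31×1.114 = 10.65 m.
Hydraulic radius R = A/P = 15.34/10.65 = 1.44 m.
From Manning's equation, S = [nQ / (1 A R^(2/3))]² = [0.015 × 47 / (1 × 15.34 × 1.44^(2/3))]² = 0.0013.

S = 0.0013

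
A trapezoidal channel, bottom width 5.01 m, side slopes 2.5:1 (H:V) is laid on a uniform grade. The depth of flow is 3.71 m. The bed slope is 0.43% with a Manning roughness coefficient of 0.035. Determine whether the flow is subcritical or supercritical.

subcritical

With bottom width b = 5.01 m and side slope z = 2.5: A = (b + zy)y = (5.01 + 2.5×3.71)×3.71 = 53 m²; P = b + 2y√(1+z²) = 5.01 + 2×3.71×2.693 = 24.99 m.
Hydraulic radius R = A/P = 53/24.99 = 2.121 m.
V = (1/n) R^(2/3) √S = (1/0.035) × 2.121^(2/3) × √0.0043 = 3.093 m/s. Hydraulic depth D_h = A/T = 53/23.56 = 2.249 m.
Froude number Fr = V/√(g·D_h) = 3.093/√(9.81×2.249) = 0.658, which is less than 1, so the flow is subcritical.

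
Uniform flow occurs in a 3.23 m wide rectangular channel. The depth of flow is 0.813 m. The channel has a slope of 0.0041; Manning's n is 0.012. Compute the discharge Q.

Flow area A = b·y = 3.23 × 0.813 = 2.626 m². Wetted perimeter P = b + 2y = 3.23 + 2×0.813 = 4.856 m.
Hydraulic radius R = A/P = 2.626/4.856 = 0.5408 m.
Manning's equation: Q = (1/n) A R^(2/3) S^(1/2) = (1/0.012) × 2.626 × 0.5408^(2/3) × 0.0041^(1/2) = 9.3 m³/s.

Q = 9.3 m³/s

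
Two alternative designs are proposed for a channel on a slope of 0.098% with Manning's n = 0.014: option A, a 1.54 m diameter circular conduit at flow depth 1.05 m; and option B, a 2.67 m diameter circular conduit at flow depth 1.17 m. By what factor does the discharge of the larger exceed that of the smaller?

Channel A: For a circular section of diameter D = 1.54 m at depth y = 1.05 m, the central angle is θ = 2 arccos(1 − 2y/D) = 3.886 rad. Then A = (D²/8)(θ − sin θ) = 1.353 m² and P = Dθ/2 = 2.992 m. Hydraulic radius R = A/P = 1.353/2.992 = 0.4521 m. Q_A = (1/0.014)·1.353·0.4521^(2/3)·√0.00098 = 1.782 m³/s.
Channel B: For a circular section of diameter D = 2.67 m at depth y = 1.17 m, the central angle is θ = 2 arccos(1 − 2y/D) = 2.894 rad. Then A = (D²/8)(θ − sin θ) = 2.36 m² and P = Dθ/2 = 3.863 m. Hydraulic radius R = A/P = 2.36/3.863 = 0.6109 m. Q_B = (1/0.014)·2.36·0.6109^(2/3)·√0.00098 = 3.8 m³/s.
The larger discharge is 3.8 m³/s and the smaller is 1.782 m³/s; the ratio is 2.13.

2.13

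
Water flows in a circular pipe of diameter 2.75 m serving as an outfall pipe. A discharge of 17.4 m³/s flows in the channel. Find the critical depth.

y_c = 1.87 m

At critical depth, Q² T / (g A³) = 1, i.e. A³/T = Q²/g = 17.4²/9.81 = 30.86.
Try y = 1.53 m: A³/T = 14.32 — low.
Try y = 2.22 m: A³/T = 62.51 — high.
Try y = 1.87 m: A³/T = 31.01 — ≈ 30.86.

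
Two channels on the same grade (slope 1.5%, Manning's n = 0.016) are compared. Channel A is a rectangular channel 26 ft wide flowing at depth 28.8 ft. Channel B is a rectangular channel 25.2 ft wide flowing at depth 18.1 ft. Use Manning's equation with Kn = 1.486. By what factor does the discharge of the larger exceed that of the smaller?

Channel A: Flow area A = b·y = 26 × 28.8 = 748.8 ft². Wetted perimeter P = b + 2y = 26 + 2×28.8 = 83.6 ft. Hydraulic radius R = A/P = 748.8/83.6 = 8.957 ft. Q_A = (1.486/0.016)·748.8·8.957^(2/3)·√0.015 = 36740 ft³/s.
Channel B: Flow area A = b·y = 25.2 × 18.1 = 456.1 ft². Wetted perimeter P = b + 2y = 25.2 + 2×18.1 = 61.4 ft. Hydraulic radius R = A/P = 456.1/61.4 = 7.429 ft. Q_B = (1.486/0.016)·456.1·7.429^(2/3)·√0.015 = 19750 ft³/s.
The larger discharge is 36740 ft³/s and the smaller is 19750 ft³/s; the ratio is 1.86.

1.86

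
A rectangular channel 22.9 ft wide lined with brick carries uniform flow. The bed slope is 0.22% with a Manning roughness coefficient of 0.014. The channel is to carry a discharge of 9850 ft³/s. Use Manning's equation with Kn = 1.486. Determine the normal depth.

Manning's equation rearranged: A R^(2/3) = nQ / (1.486·√S) = 0.014 × 9850 / (1.486 × √0.0022) = 1978.
Trying y = 26.2 ft: A R^(2/3) = 2393 — high.
Trying y = 22.4 ft: A R^(2/3) = 1979 — ≈ 1978.

y_n = 22.4 ft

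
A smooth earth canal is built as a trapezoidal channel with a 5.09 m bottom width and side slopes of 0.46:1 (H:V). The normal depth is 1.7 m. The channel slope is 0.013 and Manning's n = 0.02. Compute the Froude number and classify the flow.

supercritical

With bottom width b = 5.09 m and side slope z = 0.46: A = (b + zy)y = (5.09 + 0.46×1.7)×1.7 = 9.982 m²; P = b + 2y√(1+z²) = 5.09 + 2×1.7×1.101 = 8.832 m.
Hydraulic radius R = A/P = 9.982/8.832 = 1.13 m.
V = (1/n) R^(2/3) √S = (1/0.02) × 1.13^(2/3) × √0.013 = 6.186 m/s. Hydraulic depth D_h = A/T = 9.982/6.654 = 1.5 m.
Froude number Fr = V/√(g·D_h) = 6.186/√(9.81×1.5) = 1.61, which is greater than 1, so the flow is supercritical.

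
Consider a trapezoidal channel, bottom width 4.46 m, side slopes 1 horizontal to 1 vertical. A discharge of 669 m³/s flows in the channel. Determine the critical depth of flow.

y_c = 7.89 m

At critical depth, Q² T / (g A³) = 1, i.e. A³/T = Q²/g = 669²/9.81 = 45620.
At y = 6.61 m: A³/T = 22160 — short.
At y = 9.11 m: A³/T = 83300 — over.
At y = 7.89 m: A³/T = 45710 — ≈ 45620.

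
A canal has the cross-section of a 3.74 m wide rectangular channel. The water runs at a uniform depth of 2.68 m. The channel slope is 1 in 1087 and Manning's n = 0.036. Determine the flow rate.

Flow area A = b·y = 3.74 × 2.68 = 10.02 m². Wetted perimeter P = b + 2y = 3.74 + 2×2.68 = 9.1 m.
Hydraulic radius R = A/P = 10.02/9.1 = 1.101 m.
Manning's equation: Q = (1/n) A R^(2/3) S^(1/2) = (1/0.036) × 10.02 × 1.101^(2/3) × 0.00092^(1/2) = 9.01 m³/s.

Q = 9.01 m³/s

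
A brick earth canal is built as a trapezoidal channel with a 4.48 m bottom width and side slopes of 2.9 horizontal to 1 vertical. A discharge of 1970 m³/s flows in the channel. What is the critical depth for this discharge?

At critical depth, Q² T / (g A³) = 1, i.e. A³/T = Q²/g = 1970²/9.81 = 395600.
Trying y = 10.8 m: A³/T = 861100 — over.
Trying y = 6.8 m: A³/T = 101500 — short.
Trying y = 9.14 m: A³/T = 395100 — matches.

y_c = 9.14 m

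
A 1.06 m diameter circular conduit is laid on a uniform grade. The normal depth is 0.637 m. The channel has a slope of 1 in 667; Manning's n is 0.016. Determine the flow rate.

For a circular section of diameter D = 1.06 m at depth y = 0.637 m, the central angle is θ = 2 arccos(1 − 2y/D) = 3.548 rad. Then A = (D²/8)(θ − sin θ) = 0.5539 m² and P = Dθ/2 = 1.881 m.
Hydraulic radius R = A/P = 0.5539/1.881 = 0.2945 m.
Manning's equation: Q = (1/n) A R^(2/3) S^(1/2) = (1/0.016) × 0.5539 × 0.2945^(2/3) × 0.001499^(1/2) = 0.593 m³/s.

Q = 0.593 m³/s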